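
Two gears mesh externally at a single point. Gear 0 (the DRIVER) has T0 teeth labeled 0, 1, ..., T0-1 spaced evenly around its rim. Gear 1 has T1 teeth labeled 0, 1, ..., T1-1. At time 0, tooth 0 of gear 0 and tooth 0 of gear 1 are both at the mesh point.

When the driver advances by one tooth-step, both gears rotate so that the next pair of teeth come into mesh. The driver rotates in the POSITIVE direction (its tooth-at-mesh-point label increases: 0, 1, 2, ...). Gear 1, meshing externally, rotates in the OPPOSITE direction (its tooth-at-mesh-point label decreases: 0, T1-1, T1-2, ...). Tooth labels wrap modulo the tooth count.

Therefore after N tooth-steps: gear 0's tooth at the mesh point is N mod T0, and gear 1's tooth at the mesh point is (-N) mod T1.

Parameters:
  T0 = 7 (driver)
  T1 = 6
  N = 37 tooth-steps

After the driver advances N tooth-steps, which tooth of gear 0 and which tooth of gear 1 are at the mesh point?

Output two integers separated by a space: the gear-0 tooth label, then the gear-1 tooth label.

Answer: 2 5

Derivation:
Gear 0 (driver, T0=7): tooth at mesh = N mod T0
  37 = 5 * 7 + 2, so 37 mod 7 = 2
  gear 0 tooth = 2
Gear 1 (driven, T1=6): tooth at mesh = (-N) mod T1
  37 = 6 * 6 + 1, so 37 mod 6 = 1
  (-37) mod 6 = (-1) mod 6 = 6 - 1 = 5
Mesh after 37 steps: gear-0 tooth 2 meets gear-1 tooth 5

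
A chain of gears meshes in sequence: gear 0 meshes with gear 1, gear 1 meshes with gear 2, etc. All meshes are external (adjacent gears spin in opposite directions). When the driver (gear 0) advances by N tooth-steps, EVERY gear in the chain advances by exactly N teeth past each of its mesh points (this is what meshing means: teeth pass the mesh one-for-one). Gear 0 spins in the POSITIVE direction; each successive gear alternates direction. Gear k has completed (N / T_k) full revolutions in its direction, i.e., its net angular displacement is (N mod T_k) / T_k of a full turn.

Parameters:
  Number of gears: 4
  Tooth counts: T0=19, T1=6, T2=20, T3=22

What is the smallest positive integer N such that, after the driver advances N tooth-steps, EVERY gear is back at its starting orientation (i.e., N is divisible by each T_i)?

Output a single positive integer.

Gear k returns to start when N is a multiple of T_k.
All gears at start simultaneously when N is a common multiple of [19, 6, 20, 22]; the smallest such N is lcm(19, 6, 20, 22).
Start: lcm = T0 = 19
Fold in T1=6: gcd(19, 6) = 1; lcm(19, 6) = 19 * 6 / 1 = 114 / 1 = 114
Fold in T2=20: gcd(114, 20) = 2; lcm(114, 20) = 114 * 20 / 2 = 2280 / 2 = 1140
Fold in T3=22: gcd(1140, 22) = 2; lcm(1140, 22) = 1140 * 22 / 2 = 25080 / 2 = 12540
Full cycle length = 12540

Answer: 12540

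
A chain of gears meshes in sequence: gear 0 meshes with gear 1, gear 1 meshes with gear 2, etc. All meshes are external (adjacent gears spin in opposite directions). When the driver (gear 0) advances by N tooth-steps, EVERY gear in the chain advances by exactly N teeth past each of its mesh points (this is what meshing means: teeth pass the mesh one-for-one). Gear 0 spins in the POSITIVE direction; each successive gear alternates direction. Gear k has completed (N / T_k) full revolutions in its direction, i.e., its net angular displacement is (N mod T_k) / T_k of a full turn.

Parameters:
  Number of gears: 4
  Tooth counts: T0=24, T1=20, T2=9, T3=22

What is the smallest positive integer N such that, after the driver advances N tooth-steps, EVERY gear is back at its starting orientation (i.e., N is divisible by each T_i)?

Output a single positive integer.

Gear k returns to start when N is a multiple of T_k.
All gears at start simultaneously when N is a common multiple of [24, 20, 9, 22]; the smallest such N is lcm(24, 20, 9, 22).
Start: lcm = T0 = 24
Fold in T1=20: gcd(24, 20) = 4; lcm(24, 20) = 24 * 20 / 4 = 480 / 4 = 120
Fold in T2=9: gcd(120, 9) = 3; lcm(120, 9) = 120 * 9 / 3 = 1080 / 3 = 360
Fold in T3=22: gcd(360, 22) = 2; lcm(360, 22) = 360 * 22 / 2 = 7920 / 2 = 3960
Full cycle length = 3960

Answer: 3960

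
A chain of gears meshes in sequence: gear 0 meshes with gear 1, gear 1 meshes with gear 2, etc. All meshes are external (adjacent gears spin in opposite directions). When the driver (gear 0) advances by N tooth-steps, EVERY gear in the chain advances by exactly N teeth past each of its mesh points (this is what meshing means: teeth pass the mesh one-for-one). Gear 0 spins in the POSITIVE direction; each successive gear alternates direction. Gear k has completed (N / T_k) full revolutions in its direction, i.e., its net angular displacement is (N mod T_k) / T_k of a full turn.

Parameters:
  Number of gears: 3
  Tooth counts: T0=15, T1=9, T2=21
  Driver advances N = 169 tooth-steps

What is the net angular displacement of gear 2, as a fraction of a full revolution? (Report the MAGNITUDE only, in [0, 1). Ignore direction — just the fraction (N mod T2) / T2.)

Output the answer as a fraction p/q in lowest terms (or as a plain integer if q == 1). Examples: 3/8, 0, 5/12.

Chain of 3 gears, tooth counts: [15, 9, 21]
  gear 0: T0=15, direction=positive, advance = 169 mod 15 = 4 teeth = 4/15 turn
  gear 1: T1=9, direction=negative, advance = 169 mod 9 = 7 teeth = 7/9 turn
  gear 2: T2=21, direction=positive, advance = 169 mod 21 = 1 teeth = 1/21 turn
Gear 2: 169 mod 21 = 1
Fraction = 1 / 21 = 1/21 (gcd(1,21)=1) = 1/21

Answer: 1/21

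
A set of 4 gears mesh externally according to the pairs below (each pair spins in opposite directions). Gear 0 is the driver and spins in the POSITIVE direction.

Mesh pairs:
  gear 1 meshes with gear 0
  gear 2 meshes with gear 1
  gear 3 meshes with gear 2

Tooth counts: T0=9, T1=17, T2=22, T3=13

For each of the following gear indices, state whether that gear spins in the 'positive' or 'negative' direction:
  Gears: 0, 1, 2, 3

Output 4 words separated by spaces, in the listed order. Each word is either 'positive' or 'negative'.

Answer: positive negative positive negative

Derivation:
Gear 0 (driver): positive (depth 0)
  gear 1: meshes with gear 0 -> depth 1 -> negative (opposite of gear 0)
  gear 2: meshes with gear 1 -> depth 2 -> positive (opposite of gear 1)
  gear 3: meshes with gear 2 -> depth 3 -> negative (opposite of gear 2)
Queried indices 0, 1, 2, 3 -> positive, negative, positive, negative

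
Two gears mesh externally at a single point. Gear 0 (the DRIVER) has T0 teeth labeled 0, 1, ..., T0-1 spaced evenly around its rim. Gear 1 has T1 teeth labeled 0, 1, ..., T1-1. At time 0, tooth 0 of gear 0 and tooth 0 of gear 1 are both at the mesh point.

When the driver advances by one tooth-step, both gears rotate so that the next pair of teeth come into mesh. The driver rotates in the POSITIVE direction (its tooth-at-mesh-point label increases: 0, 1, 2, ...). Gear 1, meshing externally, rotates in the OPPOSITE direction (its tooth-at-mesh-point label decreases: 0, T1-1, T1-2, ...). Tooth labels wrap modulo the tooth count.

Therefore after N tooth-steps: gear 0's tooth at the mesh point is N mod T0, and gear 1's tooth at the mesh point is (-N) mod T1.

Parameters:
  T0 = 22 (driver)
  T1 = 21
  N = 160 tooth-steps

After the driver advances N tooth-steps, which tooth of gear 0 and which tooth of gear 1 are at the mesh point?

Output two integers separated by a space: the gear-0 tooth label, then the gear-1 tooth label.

Answer: 6 8

Derivation:
Gear 0 (driver, T0=22): tooth at mesh = N mod T0
  160 = 7 * 22 + 6, so 160 mod 22 = 6
  gear 0 tooth = 6
Gear 1 (driven, T1=21): tooth at mesh = (-N) mod T1
  160 = 7 * 21 + 13, so 160 mod 21 = 13
  (-160) mod 21 = (-13) mod 21 = 21 - 13 = 8
Mesh after 160 steps: gear-0 tooth 6 meets gear-1 tooth 8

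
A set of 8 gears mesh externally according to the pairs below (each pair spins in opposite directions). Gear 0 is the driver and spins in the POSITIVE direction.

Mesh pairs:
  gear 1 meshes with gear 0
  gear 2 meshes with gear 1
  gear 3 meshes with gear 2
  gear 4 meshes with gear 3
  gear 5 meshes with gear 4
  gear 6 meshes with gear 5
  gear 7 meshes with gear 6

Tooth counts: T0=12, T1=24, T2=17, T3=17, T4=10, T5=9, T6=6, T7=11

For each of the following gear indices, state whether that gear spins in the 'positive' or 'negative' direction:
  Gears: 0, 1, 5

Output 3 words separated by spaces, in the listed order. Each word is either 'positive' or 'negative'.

Answer: positive negative negative

Derivation:
Gear 0 (driver): positive (depth 0)
  gear 1: meshes with gear 0 -> depth 1 -> negative (opposite of gear 0)
  gear 2: meshes with gear 1 -> depth 2 -> positive (opposite of gear 1)
  gear 3: meshes with gear 2 -> depth 3 -> negative (opposite of gear 2)
  gear 4: meshes with gear 3 -> depth 4 -> positive (opposite of gear 3)
  gear 5: meshes with gear 4 -> depth 5 -> negative (opposite of gear 4)
  gear 6: meshes with gear 5 -> depth 6 -> positive (opposite of gear 5)
  gear 7: meshes with gear 6 -> depth 7 -> negative (opposite of gear 6)
Queried indices 0, 1, 5 -> positive, negative, negative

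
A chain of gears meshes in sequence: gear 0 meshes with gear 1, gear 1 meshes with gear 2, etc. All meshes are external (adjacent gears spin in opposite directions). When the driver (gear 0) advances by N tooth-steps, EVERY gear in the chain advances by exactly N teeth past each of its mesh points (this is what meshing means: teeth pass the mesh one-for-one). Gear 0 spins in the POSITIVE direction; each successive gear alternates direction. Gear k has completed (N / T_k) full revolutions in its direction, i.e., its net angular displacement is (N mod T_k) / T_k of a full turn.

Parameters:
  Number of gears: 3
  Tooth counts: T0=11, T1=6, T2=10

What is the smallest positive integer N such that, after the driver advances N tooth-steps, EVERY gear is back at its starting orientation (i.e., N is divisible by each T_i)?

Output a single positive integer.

Gear k returns to start when N is a multiple of T_k.
All gears at start simultaneously when N is a common multiple of [11, 6, 10]; the smallest such N is lcm(11, 6, 10).
Start: lcm = T0 = 11
Fold in T1=6: gcd(11, 6) = 1; lcm(11, 6) = 11 * 6 / 1 = 66 / 1 = 66
Fold in T2=10: gcd(66, 10) = 2; lcm(66, 10) = 66 * 10 / 2 = 660 / 2 = 330
Full cycle length = 330

Answer: 330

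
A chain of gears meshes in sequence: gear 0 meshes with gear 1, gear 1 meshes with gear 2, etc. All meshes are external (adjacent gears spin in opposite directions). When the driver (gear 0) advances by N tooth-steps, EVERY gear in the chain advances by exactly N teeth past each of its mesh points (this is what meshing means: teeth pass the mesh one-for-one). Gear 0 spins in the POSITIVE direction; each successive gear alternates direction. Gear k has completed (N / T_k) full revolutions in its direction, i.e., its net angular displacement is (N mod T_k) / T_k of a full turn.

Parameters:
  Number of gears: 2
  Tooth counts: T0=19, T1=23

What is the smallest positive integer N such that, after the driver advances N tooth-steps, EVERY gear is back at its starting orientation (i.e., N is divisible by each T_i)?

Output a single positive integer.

Answer: 437

Derivation:
Gear k returns to start when N is a multiple of T_k.
All gears at start simultaneously when N is a common multiple of [19, 23]; the smallest such N is lcm(19, 23).
Start: lcm = T0 = 19
Fold in T1=23: gcd(19, 23) = 1; lcm(19, 23) = 19 * 23 / 1 = 437 / 1 = 437
Full cycle length = 437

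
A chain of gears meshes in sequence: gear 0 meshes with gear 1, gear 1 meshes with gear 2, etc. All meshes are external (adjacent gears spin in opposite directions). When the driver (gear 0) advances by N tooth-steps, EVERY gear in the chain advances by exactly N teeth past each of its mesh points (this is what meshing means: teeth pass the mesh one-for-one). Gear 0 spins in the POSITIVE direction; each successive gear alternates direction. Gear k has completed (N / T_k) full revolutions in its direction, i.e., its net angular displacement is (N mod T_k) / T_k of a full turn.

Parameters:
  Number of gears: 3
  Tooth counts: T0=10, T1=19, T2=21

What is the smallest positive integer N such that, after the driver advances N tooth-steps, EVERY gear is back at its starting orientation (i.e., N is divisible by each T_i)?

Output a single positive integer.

Gear k returns to start when N is a multiple of T_k.
All gears at start simultaneously when N is a common multiple of [10, 19, 21]; the smallest such N is lcm(10, 19, 21).
Start: lcm = T0 = 10
Fold in T1=19: gcd(10, 19) = 1; lcm(10, 19) = 10 * 19 / 1 = 190 / 1 = 190
Fold in T2=21: gcd(190, 21) = 1; lcm(190, 21) = 190 * 21 / 1 = 3990 / 1 = 3990
Full cycle length = 3990

Answer: 3990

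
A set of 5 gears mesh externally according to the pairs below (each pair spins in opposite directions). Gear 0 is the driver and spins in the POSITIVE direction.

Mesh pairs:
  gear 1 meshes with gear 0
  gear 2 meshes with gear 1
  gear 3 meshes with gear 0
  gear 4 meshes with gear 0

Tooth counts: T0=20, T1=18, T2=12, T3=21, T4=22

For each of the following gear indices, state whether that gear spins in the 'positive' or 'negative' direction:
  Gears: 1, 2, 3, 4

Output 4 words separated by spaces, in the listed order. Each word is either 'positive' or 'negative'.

Gear 0 (driver): positive (depth 0)
  gear 1: meshes with gear 0 -> depth 1 -> negative (opposite of gear 0)
  gear 2: meshes with gear 1 -> depth 2 -> positive (opposite of gear 1)
  gear 3: meshes with gear 0 -> depth 1 -> negative (opposite of gear 0)
  gear 4: meshes with gear 0 -> depth 1 -> negative (opposite of gear 0)
Queried indices 1, 2, 3, 4 -> negative, positive, negative, negative

Answer: negative positive negative negative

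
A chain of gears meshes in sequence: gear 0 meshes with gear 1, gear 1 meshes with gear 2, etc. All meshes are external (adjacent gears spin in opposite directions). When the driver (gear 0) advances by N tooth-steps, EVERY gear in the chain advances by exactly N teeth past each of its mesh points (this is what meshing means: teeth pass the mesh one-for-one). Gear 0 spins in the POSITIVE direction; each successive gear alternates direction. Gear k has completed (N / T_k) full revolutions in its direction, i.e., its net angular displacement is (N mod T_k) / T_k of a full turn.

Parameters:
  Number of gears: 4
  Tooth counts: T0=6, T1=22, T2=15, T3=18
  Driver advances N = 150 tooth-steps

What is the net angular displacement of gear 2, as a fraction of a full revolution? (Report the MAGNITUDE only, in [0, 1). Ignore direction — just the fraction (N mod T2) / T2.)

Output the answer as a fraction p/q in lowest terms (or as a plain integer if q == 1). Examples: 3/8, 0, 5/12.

Chain of 4 gears, tooth counts: [6, 22, 15, 18]
  gear 0: T0=6, direction=positive, advance = 150 mod 6 = 0 teeth = 0/6 turn
  gear 1: T1=22, direction=negative, advance = 150 mod 22 = 18 teeth = 18/22 turn
  gear 2: T2=15, direction=positive, advance = 150 mod 15 = 0 teeth = 0/15 turn
  gear 3: T3=18, direction=negative, advance = 150 mod 18 = 6 teeth = 6/18 turn
Gear 2: 150 mod 15 = 0
Fraction = 0 / 15 = 0/1 (gcd(0,15)=15) = 0

Answer: 0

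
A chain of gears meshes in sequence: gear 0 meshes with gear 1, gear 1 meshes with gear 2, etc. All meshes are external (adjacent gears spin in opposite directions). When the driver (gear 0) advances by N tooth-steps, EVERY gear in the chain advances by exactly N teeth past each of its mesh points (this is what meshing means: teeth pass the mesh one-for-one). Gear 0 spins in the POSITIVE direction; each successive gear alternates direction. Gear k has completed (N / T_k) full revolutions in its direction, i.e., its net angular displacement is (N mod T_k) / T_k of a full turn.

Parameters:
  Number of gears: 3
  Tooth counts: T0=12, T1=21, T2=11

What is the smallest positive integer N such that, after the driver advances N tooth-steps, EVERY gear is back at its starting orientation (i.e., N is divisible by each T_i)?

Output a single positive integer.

Answer: 924

Derivation:
Gear k returns to start when N is a multiple of T_k.
All gears at start simultaneously when N is a common multiple of [12, 21, 11]; the smallest such N is lcm(12, 21, 11).
Start: lcm = T0 = 12
Fold in T1=21: gcd(12, 21) = 3; lcm(12, 21) = 12 * 21 / 3 = 252 / 3 = 84
Fold in T2=11: gcd(84, 11) = 1; lcm(84, 11) = 84 * 11 / 1 = 924 / 1 = 924
Full cycle length = 924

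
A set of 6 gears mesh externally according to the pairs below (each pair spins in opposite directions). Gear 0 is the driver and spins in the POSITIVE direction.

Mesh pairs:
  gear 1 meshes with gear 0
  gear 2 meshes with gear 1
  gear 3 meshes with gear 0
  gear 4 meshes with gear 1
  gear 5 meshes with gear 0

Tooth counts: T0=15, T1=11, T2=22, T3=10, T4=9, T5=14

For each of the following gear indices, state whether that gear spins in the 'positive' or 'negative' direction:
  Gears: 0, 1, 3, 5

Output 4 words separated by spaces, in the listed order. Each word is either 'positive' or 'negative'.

Answer: positive negative negative negative

Derivation:
Gear 0 (driver): positive (depth 0)
  gear 1: meshes with gear 0 -> depth 1 -> negative (opposite of gear 0)
  gear 2: meshes with gear 1 -> depth 2 -> positive (opposite of gear 1)
  gear 3: meshes with gear 0 -> depth 1 -> negative (opposite of gear 0)
  gear 4: meshes with gear 1 -> depth 2 -> positive (opposite of gear 1)
  gear 5: meshes with gear 0 -> depth 1 -> negative (opposite of gear 0)
Queried indices 0, 1, 3, 5 -> positive, negative, negative, negative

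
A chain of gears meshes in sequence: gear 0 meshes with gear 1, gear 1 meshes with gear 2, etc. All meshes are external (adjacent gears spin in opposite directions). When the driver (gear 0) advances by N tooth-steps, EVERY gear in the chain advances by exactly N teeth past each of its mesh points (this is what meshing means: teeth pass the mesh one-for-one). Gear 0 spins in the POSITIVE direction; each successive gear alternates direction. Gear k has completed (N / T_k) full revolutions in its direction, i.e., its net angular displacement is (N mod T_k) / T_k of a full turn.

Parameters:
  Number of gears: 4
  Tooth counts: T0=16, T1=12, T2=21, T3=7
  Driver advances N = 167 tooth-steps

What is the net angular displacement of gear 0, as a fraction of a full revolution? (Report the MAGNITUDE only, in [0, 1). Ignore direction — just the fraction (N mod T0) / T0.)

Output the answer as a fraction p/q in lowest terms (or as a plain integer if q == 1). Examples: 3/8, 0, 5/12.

Chain of 4 gears, tooth counts: [16, 12, 21, 7]
  gear 0: T0=16, direction=positive, advance = 167 mod 16 = 7 teeth = 7/16 turn
  gear 1: T1=12, direction=negative, advance = 167 mod 12 = 11 teeth = 11/12 turn
  gear 2: T2=21, direction=positive, advance = 167 mod 21 = 20 teeth = 20/21 turn
  gear 3: T3=7, direction=negative, advance = 167 mod 7 = 6 teeth = 6/7 turn
Gear 0: 167 mod 16 = 7
Fraction = 7 / 16 = 7/16 (gcd(7,16)=1) = 7/16

Answer: 7/16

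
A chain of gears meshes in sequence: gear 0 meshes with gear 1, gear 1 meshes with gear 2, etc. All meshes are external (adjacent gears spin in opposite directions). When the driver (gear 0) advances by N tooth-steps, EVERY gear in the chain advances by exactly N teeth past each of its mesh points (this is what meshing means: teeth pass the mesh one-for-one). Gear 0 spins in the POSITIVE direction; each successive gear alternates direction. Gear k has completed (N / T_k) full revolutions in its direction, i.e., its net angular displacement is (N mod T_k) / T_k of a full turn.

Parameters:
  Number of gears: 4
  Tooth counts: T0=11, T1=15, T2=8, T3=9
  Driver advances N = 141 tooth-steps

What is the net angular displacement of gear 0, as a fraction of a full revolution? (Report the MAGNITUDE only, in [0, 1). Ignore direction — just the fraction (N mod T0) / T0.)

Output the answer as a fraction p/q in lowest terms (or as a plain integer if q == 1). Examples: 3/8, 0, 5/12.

Chain of 4 gears, tooth counts: [11, 15, 8, 9]
  gear 0: T0=11, direction=positive, advance = 141 mod 11 = 9 teeth = 9/11 turn
  gear 1: T1=15, direction=negative, advance = 141 mod 15 = 6 teeth = 6/15 turn
  gear 2: T2=8, direction=positive, advance = 141 mod 8 = 5 teeth = 5/8 turn
  gear 3: T3=9, direction=negative, advance = 141 mod 9 = 6 teeth = 6/9 turn
Gear 0: 141 mod 11 = 9
Fraction = 9 / 11 = 9/11 (gcd(9,11)=1) = 9/11

Answer: 9/11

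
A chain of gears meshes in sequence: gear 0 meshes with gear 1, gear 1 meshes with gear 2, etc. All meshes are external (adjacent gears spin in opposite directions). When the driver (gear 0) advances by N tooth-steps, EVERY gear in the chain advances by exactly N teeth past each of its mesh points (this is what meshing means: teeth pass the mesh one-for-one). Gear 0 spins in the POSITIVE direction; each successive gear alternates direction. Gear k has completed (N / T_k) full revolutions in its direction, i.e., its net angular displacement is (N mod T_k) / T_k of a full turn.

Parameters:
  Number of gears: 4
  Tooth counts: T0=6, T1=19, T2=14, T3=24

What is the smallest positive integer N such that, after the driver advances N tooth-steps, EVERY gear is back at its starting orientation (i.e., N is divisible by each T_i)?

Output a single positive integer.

Gear k returns to start when N is a multiple of T_k.
All gears at start simultaneously when N is a common multiple of [6, 19, 14, 24]; the smallest such N is lcm(6, 19, 14, 24).
Start: lcm = T0 = 6
Fold in T1=19: gcd(6, 19) = 1; lcm(6, 19) = 6 * 19 / 1 = 114 / 1 = 114
Fold in T2=14: gcd(114, 14) = 2; lcm(114, 14) = 114 * 14 / 2 = 1596 / 2 = 798
Fold in T3=24: gcd(798, 24) = 6; lcm(798, 24) = 798 * 24 / 6 = 19152 / 6 = 3192
Full cycle length = 3192

Answer: 3192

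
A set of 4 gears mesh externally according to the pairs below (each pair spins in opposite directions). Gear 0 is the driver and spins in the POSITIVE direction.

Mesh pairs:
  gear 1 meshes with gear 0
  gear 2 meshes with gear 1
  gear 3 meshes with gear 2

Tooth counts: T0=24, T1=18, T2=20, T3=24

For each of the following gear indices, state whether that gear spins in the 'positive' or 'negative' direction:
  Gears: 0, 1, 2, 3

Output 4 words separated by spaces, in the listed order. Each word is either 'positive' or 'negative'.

Answer: positive negative positive negative

Derivation:
Gear 0 (driver): positive (depth 0)
  gear 1: meshes with gear 0 -> depth 1 -> negative (opposite of gear 0)
  gear 2: meshes with gear 1 -> depth 2 -> positive (opposite of gear 1)
  gear 3: meshes with gear 2 -> depth 3 -> negative (opposite of gear 2)
Queried indices 0, 1, 2, 3 -> positive, negative, positive, negative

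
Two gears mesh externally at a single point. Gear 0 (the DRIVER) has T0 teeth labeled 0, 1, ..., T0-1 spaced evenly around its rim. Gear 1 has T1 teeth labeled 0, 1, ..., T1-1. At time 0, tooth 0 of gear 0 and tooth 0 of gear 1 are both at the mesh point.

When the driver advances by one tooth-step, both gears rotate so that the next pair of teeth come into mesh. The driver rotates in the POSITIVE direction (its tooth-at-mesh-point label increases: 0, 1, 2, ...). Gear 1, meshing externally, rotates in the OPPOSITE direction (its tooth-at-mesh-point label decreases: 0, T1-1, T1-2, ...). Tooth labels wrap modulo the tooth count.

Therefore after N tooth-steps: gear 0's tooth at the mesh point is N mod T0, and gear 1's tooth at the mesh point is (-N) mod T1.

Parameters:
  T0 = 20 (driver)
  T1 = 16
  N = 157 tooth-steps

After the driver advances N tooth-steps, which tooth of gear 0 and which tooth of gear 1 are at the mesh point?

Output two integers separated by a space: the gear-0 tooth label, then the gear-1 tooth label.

Answer: 17 3

Derivation:
Gear 0 (driver, T0=20): tooth at mesh = N mod T0
  157 = 7 * 20 + 17, so 157 mod 20 = 17
  gear 0 tooth = 17
Gear 1 (driven, T1=16): tooth at mesh = (-N) mod T1
  157 = 9 * 16 + 13, so 157 mod 16 = 13
  (-157) mod 16 = (-13) mod 16 = 16 - 13 = 3
Mesh after 157 steps: gear-0 tooth 17 meets gear-1 tooth 3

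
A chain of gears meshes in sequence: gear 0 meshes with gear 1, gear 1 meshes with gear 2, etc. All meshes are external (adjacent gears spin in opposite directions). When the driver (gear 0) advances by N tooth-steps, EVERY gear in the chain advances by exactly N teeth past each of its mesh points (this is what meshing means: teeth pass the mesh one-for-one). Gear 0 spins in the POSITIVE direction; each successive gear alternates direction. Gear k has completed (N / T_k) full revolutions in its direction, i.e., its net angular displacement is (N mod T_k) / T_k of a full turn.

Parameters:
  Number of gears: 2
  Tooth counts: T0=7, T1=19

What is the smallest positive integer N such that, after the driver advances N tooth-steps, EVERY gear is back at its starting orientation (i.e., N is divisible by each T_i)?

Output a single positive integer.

Gear k returns to start when N is a multiple of T_k.
All gears at start simultaneously when N is a common multiple of [7, 19]; the smallest such N is lcm(7, 19).
Start: lcm = T0 = 7
Fold in T1=19: gcd(7, 19) = 1; lcm(7, 19) = 7 * 19 / 1 = 133 / 1 = 133
Full cycle length = 133

Answer: 133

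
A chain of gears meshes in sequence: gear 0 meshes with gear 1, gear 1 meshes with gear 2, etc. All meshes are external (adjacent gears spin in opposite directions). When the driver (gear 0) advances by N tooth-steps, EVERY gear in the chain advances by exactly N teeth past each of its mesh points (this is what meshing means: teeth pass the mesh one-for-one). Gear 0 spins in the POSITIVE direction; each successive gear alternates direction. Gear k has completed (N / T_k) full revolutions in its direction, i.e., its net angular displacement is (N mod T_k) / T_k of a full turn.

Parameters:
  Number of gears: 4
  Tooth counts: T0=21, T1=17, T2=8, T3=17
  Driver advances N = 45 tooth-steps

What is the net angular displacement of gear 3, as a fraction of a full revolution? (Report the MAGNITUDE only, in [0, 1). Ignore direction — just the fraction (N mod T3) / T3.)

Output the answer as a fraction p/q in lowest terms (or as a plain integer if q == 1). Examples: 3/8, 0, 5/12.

Chain of 4 gears, tooth counts: [21, 17, 8, 17]
  gear 0: T0=21, direction=positive, advance = 45 mod 21 = 3 teeth = 3/21 turn
  gear 1: T1=17, direction=negative, advance = 45 mod 17 = 11 teeth = 11/17 turn
  gear 2: T2=8, direction=positive, advance = 45 mod 8 = 5 teeth = 5/8 turn
  gear 3: T3=17, direction=negative, advance = 45 mod 17 = 11 teeth = 11/17 turn
Gear 3: 45 mod 17 = 11
Fraction = 11 / 17 = 11/17 (gcd(11,17)=1) = 11/17

Answer: 11/17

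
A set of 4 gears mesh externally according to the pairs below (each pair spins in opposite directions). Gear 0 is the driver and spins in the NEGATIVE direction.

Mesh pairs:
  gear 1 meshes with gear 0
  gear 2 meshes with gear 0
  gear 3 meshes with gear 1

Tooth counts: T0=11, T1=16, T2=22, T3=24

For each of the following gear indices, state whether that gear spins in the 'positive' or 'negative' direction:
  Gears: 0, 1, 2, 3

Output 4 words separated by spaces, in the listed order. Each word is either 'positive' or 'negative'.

Gear 0 (driver): negative (depth 0)
  gear 1: meshes with gear 0 -> depth 1 -> positive (opposite of gear 0)
  gear 2: meshes with gear 0 -> depth 1 -> positive (opposite of gear 0)
  gear 3: meshes with gear 1 -> depth 2 -> negative (opposite of gear 1)
Queried indices 0, 1, 2, 3 -> negative, positive, positive, negative

Answer: negative positive positive negative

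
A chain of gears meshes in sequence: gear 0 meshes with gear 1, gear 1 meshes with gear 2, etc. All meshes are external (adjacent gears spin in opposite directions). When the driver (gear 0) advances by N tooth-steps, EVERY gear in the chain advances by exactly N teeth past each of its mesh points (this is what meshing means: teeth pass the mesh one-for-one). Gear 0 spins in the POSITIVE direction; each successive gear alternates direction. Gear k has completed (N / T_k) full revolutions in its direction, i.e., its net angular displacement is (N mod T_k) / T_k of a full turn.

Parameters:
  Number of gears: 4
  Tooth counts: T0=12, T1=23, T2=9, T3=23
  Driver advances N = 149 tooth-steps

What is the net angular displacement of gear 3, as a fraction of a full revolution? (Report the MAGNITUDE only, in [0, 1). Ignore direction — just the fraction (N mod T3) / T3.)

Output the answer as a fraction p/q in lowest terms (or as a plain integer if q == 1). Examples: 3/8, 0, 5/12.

Chain of 4 gears, tooth counts: [12, 23, 9, 23]
  gear 0: T0=12, direction=positive, advance = 149 mod 12 = 5 teeth = 5/12 turn
  gear 1: T1=23, direction=negative, advance = 149 mod 23 = 11 teeth = 11/23 turn
  gear 2: T2=9, direction=positive, advance = 149 mod 9 = 5 teeth = 5/9 turn
  gear 3: T3=23, direction=negative, advance = 149 mod 23 = 11 teeth = 11/23 turn
Gear 3: 149 mod 23 = 11
Fraction = 11 / 23 = 11/23 (gcd(11,23)=1) = 11/23

Answer: 11/23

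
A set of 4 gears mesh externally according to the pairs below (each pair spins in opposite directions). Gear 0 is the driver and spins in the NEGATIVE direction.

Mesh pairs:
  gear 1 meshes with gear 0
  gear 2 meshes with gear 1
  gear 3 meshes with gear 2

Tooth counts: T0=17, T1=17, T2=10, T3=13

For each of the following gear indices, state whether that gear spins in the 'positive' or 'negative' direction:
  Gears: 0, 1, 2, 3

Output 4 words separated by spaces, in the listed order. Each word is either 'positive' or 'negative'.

Gear 0 (driver): negative (depth 0)
  gear 1: meshes with gear 0 -> depth 1 -> positive (opposite of gear 0)
  gear 2: meshes with gear 1 -> depth 2 -> negative (opposite of gear 1)
  gear 3: meshes with gear 2 -> depth 3 -> positive (opposite of gear 2)
Queried indices 0, 1, 2, 3 -> negative, positive, negative, positive

Answer: negative positive negative positive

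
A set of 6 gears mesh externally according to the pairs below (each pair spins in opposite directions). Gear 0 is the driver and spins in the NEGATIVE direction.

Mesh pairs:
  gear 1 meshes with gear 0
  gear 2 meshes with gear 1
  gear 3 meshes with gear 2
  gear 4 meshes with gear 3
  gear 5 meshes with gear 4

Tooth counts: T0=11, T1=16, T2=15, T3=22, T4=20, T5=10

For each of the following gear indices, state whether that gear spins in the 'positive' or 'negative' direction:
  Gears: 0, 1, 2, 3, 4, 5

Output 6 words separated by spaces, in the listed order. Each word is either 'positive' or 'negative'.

Gear 0 (driver): negative (depth 0)
  gear 1: meshes with gear 0 -> depth 1 -> positive (opposite of gear 0)
  gear 2: meshes with gear 1 -> depth 2 -> negative (opposite of gear 1)
  gear 3: meshes with gear 2 -> depth 3 -> positive (opposite of gear 2)
  gear 4: meshes with gear 3 -> depth 4 -> negative (opposite of gear 3)
  gear 5: meshes with gear 4 -> depth 5 -> positive (opposite of gear 4)
Queried indices 0, 1, 2, 3, 4, 5 -> negative, positive, negative, positive, negative, positive

Answer: negative positive negative positive negative positive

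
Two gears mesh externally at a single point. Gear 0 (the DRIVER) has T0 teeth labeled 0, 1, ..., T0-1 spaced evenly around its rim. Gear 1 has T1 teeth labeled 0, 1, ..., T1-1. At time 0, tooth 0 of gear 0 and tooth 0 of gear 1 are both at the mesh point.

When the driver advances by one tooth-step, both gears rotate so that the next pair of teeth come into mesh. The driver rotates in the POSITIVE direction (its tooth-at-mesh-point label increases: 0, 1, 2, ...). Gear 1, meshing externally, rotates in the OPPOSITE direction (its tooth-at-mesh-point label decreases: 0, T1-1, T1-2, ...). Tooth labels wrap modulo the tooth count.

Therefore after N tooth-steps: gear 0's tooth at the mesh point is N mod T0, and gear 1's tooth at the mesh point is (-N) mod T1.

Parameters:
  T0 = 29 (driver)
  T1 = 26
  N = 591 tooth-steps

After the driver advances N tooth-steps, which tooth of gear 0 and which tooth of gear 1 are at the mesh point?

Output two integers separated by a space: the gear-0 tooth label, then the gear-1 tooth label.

Answer: 11 7

Derivation:
Gear 0 (driver, T0=29): tooth at mesh = N mod T0
  591 = 20 * 29 + 11, so 591 mod 29 = 11
  gear 0 tooth = 11
Gear 1 (driven, T1=26): tooth at mesh = (-N) mod T1
  591 = 22 * 26 + 19, so 591 mod 26 = 19
  (-591) mod 26 = (-19) mod 26 = 26 - 19 = 7
Mesh after 591 steps: gear-0 tooth 11 meets gear-1 tooth 7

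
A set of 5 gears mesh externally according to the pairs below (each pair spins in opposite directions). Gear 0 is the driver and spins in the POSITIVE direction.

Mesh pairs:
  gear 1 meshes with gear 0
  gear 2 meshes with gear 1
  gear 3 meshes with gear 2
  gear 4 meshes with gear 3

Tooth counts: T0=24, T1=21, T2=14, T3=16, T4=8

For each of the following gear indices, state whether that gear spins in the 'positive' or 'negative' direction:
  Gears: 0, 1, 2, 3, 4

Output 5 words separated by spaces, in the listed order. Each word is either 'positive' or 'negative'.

Gear 0 (driver): positive (depth 0)
  gear 1: meshes with gear 0 -> depth 1 -> negative (opposite of gear 0)
  gear 2: meshes with gear 1 -> depth 2 -> positive (opposite of gear 1)
  gear 3: meshes with gear 2 -> depth 3 -> negative (opposite of gear 2)
  gear 4: meshes with gear 3 -> depth 4 -> positive (opposite of gear 3)
Queried indices 0, 1, 2, 3, 4 -> positive, negative, positive, negative, positive

Answer: positive negative positive negative positive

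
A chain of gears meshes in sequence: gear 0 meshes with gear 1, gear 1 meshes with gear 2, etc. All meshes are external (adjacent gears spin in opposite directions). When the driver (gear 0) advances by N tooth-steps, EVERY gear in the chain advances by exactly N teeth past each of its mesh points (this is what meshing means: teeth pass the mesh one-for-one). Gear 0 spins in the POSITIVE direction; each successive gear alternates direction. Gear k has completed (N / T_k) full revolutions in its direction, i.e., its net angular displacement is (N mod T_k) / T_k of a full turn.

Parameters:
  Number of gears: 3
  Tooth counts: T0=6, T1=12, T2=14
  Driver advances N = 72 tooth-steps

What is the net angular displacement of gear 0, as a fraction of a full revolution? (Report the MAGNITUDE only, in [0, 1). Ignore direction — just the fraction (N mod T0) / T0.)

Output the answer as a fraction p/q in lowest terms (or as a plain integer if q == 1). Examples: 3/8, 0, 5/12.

Answer: 0

Derivation:
Chain of 3 gears, tooth counts: [6, 12, 14]
  gear 0: T0=6, direction=positive, advance = 72 mod 6 = 0 teeth = 0/6 turn
  gear 1: T1=12, direction=negative, advance = 72 mod 12 = 0 teeth = 0/12 turn
  gear 2: T2=14, direction=positive, advance = 72 mod 14 = 2 teeth = 2/14 turn
Gear 0: 72 mod 6 = 0
Fraction = 0 / 6 = 0/1 (gcd(0,6)=6) = 0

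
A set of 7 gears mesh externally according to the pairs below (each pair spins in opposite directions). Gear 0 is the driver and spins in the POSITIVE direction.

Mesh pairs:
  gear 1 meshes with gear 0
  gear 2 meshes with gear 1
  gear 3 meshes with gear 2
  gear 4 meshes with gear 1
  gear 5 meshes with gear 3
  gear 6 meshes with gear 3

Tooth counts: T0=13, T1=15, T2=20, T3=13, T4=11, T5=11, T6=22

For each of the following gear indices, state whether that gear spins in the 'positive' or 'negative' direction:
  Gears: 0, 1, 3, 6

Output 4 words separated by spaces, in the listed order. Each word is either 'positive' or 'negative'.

Answer: positive negative negative positive

Derivation:
Gear 0 (driver): positive (depth 0)
  gear 1: meshes with gear 0 -> depth 1 -> negative (opposite of gear 0)
  gear 2: meshes with gear 1 -> depth 2 -> positive (opposite of gear 1)
  gear 3: meshes with gear 2 -> depth 3 -> negative (opposite of gear 2)
  gear 4: meshes with gear 1 -> depth 2 -> positive (opposite of gear 1)
  gear 5: meshes with gear 3 -> depth 4 -> positive (opposite of gear 3)
  gear 6: meshes with gear 3 -> depth 4 -> positive (opposite of gear 3)
Queried indices 0, 1, 3, 6 -> positive, negative, negative, positive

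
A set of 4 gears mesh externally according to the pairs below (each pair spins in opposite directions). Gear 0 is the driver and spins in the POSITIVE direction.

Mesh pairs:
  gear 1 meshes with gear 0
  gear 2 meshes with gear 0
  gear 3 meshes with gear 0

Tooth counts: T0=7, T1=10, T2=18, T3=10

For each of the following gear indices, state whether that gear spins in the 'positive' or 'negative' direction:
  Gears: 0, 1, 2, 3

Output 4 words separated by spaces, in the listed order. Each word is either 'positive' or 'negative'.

Gear 0 (driver): positive (depth 0)
  gear 1: meshes with gear 0 -> depth 1 -> negative (opposite of gear 0)
  gear 2: meshes with gear 0 -> depth 1 -> negative (opposite of gear 0)
  gear 3: meshes with gear 0 -> depth 1 -> negative (opposite of gear 0)
Queried indices 0, 1, 2, 3 -> positive, negative, negative, negative

Answer: positive negative negative negative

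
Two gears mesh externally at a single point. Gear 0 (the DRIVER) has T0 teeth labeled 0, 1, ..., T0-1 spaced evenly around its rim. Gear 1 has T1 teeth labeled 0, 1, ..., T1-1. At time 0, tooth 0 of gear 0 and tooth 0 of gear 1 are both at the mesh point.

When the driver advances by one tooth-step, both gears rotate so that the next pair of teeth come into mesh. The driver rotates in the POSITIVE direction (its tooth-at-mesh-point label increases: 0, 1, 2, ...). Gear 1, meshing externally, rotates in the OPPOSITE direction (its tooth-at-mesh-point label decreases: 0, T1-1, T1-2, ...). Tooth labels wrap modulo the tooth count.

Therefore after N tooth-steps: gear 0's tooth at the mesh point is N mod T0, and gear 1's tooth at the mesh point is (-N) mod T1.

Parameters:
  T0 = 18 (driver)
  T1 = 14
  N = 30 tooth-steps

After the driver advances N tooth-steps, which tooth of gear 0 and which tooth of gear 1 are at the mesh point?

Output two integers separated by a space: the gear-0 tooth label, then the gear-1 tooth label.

Answer: 12 12

Derivation:
Gear 0 (driver, T0=18): tooth at mesh = N mod T0
  30 = 1 * 18 + 12, so 30 mod 18 = 12
  gear 0 tooth = 12
Gear 1 (driven, T1=14): tooth at mesh = (-N) mod T1
  30 = 2 * 14 + 2, so 30 mod 14 = 2
  (-30) mod 14 = (-2) mod 14 = 14 - 2 = 12
Mesh after 30 steps: gear-0 tooth 12 meets gear-1 tooth 12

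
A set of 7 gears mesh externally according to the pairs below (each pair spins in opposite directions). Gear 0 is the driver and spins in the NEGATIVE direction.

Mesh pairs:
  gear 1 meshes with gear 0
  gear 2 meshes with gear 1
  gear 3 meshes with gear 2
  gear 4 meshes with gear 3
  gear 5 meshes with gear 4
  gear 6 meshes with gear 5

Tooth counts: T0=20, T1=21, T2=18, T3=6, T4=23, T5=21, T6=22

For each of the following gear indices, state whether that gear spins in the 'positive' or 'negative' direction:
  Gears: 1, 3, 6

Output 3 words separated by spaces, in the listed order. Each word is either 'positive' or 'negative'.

Gear 0 (driver): negative (depth 0)
  gear 1: meshes with gear 0 -> depth 1 -> positive (opposite of gear 0)
  gear 2: meshes with gear 1 -> depth 2 -> negative (opposite of gear 1)
  gear 3: meshes with gear 2 -> depth 3 -> positive (opposite of gear 2)
  gear 4: meshes with gear 3 -> depth 4 -> negative (opposite of gear 3)
  gear 5: meshes with gear 4 -> depth 5 -> positive (opposite of gear 4)
  gear 6: meshes with gear 5 -> depth 6 -> negative (opposite of gear 5)
Queried indices 1, 3, 6 -> positive, positive, negative

Answer: positive positive negative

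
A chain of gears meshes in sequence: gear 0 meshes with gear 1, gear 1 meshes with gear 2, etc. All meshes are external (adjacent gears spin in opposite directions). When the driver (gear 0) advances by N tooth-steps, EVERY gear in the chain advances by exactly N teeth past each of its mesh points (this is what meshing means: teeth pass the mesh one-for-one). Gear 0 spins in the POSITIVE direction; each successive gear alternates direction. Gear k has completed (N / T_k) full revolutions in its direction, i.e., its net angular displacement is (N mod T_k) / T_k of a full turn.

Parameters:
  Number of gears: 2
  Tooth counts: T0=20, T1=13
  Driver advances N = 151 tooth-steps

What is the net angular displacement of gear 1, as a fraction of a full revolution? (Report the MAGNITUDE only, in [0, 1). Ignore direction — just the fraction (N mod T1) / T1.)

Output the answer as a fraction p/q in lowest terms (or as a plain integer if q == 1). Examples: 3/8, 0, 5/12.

Answer: 8/13

Derivation:
Chain of 2 gears, tooth counts: [20, 13]
  gear 0: T0=20, direction=positive, advance = 151 mod 20 = 11 teeth = 11/20 turn
  gear 1: T1=13, direction=negative, advance = 151 mod 13 = 8 teeth = 8/13 turn
Gear 1: 151 mod 13 = 8
Fraction = 8 / 13 = 8/13 (gcd(8,13)=1) = 8/13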